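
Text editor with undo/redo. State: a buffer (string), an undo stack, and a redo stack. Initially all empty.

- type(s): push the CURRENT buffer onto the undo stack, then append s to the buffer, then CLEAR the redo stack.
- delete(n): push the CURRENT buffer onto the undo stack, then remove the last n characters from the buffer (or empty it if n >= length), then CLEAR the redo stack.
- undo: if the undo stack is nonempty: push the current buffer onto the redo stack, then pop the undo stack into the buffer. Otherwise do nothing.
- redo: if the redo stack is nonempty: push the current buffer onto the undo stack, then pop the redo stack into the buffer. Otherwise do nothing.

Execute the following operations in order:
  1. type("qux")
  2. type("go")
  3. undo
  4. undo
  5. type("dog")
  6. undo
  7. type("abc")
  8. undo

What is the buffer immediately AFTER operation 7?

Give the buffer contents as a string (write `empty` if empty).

Answer: abc

Derivation:
After op 1 (type): buf='qux' undo_depth=1 redo_depth=0
After op 2 (type): buf='quxgo' undo_depth=2 redo_depth=0
After op 3 (undo): buf='qux' undo_depth=1 redo_depth=1
After op 4 (undo): buf='(empty)' undo_depth=0 redo_depth=2
After op 5 (type): buf='dog' undo_depth=1 redo_depth=0
After op 6 (undo): buf='(empty)' undo_depth=0 redo_depth=1
After op 7 (type): buf='abc' undo_depth=1 redo_depth=0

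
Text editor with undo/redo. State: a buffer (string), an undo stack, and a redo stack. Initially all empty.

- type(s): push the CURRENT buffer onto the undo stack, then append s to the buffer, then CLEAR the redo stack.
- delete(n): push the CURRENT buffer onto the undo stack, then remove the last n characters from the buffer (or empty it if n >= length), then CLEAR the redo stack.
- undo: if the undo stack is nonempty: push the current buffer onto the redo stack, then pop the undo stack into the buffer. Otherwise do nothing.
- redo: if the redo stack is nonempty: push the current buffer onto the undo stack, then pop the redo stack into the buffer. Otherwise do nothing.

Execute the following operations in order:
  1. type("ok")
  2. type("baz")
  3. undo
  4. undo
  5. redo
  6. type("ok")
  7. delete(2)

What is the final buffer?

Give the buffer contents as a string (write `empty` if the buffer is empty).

Answer: ok

Derivation:
After op 1 (type): buf='ok' undo_depth=1 redo_depth=0
After op 2 (type): buf='okbaz' undo_depth=2 redo_depth=0
After op 3 (undo): buf='ok' undo_depth=1 redo_depth=1
After op 4 (undo): buf='(empty)' undo_depth=0 redo_depth=2
After op 5 (redo): buf='ok' undo_depth=1 redo_depth=1
After op 6 (type): buf='okok' undo_depth=2 redo_depth=0
After op 7 (delete): buf='ok' undo_depth=3 redo_depth=0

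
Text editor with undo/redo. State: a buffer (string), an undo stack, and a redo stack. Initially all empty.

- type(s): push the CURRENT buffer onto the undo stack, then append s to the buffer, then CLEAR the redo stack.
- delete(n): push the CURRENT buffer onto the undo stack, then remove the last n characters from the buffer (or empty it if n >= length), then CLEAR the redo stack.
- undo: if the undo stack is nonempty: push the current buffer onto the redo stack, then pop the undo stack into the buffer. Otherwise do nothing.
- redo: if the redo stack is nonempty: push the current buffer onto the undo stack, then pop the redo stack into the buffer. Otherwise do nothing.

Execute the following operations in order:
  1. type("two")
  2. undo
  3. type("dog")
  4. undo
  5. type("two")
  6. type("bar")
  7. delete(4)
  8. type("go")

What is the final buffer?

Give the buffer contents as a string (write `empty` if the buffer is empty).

Answer: twgo

Derivation:
After op 1 (type): buf='two' undo_depth=1 redo_depth=0
After op 2 (undo): buf='(empty)' undo_depth=0 redo_depth=1
After op 3 (type): buf='dog' undo_depth=1 redo_depth=0
After op 4 (undo): buf='(empty)' undo_depth=0 redo_depth=1
After op 5 (type): buf='two' undo_depth=1 redo_depth=0
After op 6 (type): buf='twobar' undo_depth=2 redo_depth=0
After op 7 (delete): buf='tw' undo_depth=3 redo_depth=0
After op 8 (type): buf='twgo' undo_depth=4 redo_depth=0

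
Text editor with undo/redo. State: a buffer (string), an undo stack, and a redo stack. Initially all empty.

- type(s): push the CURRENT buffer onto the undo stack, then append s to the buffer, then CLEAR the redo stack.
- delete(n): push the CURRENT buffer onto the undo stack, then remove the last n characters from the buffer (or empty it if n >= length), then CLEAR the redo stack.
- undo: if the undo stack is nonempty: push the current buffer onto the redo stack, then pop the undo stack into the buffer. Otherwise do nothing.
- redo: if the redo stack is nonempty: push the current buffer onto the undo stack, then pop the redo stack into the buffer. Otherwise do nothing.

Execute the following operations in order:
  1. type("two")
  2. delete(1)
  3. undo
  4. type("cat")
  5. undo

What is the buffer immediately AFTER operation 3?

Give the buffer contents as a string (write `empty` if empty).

Answer: two

Derivation:
After op 1 (type): buf='two' undo_depth=1 redo_depth=0
After op 2 (delete): buf='tw' undo_depth=2 redo_depth=0
After op 3 (undo): buf='two' undo_depth=1 redo_depth=1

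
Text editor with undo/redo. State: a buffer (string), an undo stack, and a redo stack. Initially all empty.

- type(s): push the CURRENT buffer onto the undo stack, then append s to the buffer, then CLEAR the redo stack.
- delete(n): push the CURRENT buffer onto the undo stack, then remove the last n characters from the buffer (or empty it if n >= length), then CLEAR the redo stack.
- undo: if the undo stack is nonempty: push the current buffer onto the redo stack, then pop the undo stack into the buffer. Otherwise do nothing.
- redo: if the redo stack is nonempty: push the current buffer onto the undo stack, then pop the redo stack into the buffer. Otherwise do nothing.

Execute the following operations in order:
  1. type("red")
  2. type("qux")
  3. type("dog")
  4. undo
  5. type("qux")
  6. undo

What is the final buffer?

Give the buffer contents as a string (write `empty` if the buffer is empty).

After op 1 (type): buf='red' undo_depth=1 redo_depth=0
After op 2 (type): buf='redqux' undo_depth=2 redo_depth=0
After op 3 (type): buf='redquxdog' undo_depth=3 redo_depth=0
After op 4 (undo): buf='redqux' undo_depth=2 redo_depth=1
After op 5 (type): buf='redquxqux' undo_depth=3 redo_depth=0
After op 6 (undo): buf='redqux' undo_depth=2 redo_depth=1

Answer: redqux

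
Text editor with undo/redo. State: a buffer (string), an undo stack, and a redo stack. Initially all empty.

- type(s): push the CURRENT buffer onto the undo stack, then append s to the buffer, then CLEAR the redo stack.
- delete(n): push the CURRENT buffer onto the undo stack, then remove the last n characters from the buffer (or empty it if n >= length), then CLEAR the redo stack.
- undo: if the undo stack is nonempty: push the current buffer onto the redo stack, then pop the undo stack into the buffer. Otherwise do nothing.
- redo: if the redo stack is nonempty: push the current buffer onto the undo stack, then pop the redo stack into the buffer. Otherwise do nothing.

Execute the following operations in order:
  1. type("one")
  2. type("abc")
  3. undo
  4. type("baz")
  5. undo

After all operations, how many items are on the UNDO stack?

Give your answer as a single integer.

Answer: 1

Derivation:
After op 1 (type): buf='one' undo_depth=1 redo_depth=0
After op 2 (type): buf='oneabc' undo_depth=2 redo_depth=0
After op 3 (undo): buf='one' undo_depth=1 redo_depth=1
After op 4 (type): buf='onebaz' undo_depth=2 redo_depth=0
After op 5 (undo): buf='one' undo_depth=1 redo_depth=1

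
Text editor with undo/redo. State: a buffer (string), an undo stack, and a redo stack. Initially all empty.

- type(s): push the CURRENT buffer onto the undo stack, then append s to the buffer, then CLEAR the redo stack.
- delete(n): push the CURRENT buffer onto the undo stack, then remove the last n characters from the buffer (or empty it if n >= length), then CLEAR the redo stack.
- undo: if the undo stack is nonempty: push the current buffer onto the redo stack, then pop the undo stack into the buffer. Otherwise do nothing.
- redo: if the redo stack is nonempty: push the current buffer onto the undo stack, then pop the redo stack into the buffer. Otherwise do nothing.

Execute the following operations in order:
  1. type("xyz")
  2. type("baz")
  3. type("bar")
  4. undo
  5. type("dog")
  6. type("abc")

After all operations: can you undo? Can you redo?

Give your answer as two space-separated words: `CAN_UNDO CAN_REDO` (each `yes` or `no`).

Answer: yes no

Derivation:
After op 1 (type): buf='xyz' undo_depth=1 redo_depth=0
After op 2 (type): buf='xyzbaz' undo_depth=2 redo_depth=0
After op 3 (type): buf='xyzbazbar' undo_depth=3 redo_depth=0
After op 4 (undo): buf='xyzbaz' undo_depth=2 redo_depth=1
After op 5 (type): buf='xyzbazdog' undo_depth=3 redo_depth=0
After op 6 (type): buf='xyzbazdogabc' undo_depth=4 redo_depth=0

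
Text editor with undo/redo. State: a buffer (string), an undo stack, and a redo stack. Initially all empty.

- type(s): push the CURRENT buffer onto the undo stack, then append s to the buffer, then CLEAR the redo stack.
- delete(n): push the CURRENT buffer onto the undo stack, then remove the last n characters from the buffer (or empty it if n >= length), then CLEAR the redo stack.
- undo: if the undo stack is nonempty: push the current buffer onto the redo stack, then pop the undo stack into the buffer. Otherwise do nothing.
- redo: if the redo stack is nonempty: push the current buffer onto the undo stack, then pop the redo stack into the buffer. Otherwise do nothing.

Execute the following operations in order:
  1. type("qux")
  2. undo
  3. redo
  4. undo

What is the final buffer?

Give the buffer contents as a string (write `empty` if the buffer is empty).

Answer: empty

Derivation:
After op 1 (type): buf='qux' undo_depth=1 redo_depth=0
After op 2 (undo): buf='(empty)' undo_depth=0 redo_depth=1
After op 3 (redo): buf='qux' undo_depth=1 redo_depth=0
After op 4 (undo): buf='(empty)' undo_depth=0 redo_depth=1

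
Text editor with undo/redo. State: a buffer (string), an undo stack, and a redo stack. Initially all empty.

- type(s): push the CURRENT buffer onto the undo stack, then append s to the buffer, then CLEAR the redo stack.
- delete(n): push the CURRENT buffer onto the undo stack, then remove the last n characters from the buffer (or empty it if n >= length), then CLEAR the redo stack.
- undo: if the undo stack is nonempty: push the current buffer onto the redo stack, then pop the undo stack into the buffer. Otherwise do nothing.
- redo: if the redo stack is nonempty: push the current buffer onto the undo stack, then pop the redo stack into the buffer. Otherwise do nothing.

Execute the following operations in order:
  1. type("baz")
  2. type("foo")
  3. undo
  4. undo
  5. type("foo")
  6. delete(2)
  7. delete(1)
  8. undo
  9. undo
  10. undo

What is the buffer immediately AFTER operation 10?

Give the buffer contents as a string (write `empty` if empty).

After op 1 (type): buf='baz' undo_depth=1 redo_depth=0
After op 2 (type): buf='bazfoo' undo_depth=2 redo_depth=0
After op 3 (undo): buf='baz' undo_depth=1 redo_depth=1
After op 4 (undo): buf='(empty)' undo_depth=0 redo_depth=2
After op 5 (type): buf='foo' undo_depth=1 redo_depth=0
After op 6 (delete): buf='f' undo_depth=2 redo_depth=0
After op 7 (delete): buf='(empty)' undo_depth=3 redo_depth=0
After op 8 (undo): buf='f' undo_depth=2 redo_depth=1
After op 9 (undo): buf='foo' undo_depth=1 redo_depth=2
After op 10 (undo): buf='(empty)' undo_depth=0 redo_depth=3

Answer: empty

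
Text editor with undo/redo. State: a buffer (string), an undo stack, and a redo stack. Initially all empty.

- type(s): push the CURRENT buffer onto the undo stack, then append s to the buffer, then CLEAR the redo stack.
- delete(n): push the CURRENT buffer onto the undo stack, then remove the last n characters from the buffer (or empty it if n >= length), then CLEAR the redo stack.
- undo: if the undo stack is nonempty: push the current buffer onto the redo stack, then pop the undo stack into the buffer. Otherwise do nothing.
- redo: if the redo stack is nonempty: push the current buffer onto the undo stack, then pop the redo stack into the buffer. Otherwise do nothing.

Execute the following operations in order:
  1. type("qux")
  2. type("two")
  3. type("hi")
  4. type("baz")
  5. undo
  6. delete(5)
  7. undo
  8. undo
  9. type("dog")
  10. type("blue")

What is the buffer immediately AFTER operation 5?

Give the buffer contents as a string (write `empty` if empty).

After op 1 (type): buf='qux' undo_depth=1 redo_depth=0
After op 2 (type): buf='quxtwo' undo_depth=2 redo_depth=0
After op 3 (type): buf='quxtwohi' undo_depth=3 redo_depth=0
After op 4 (type): buf='quxtwohibaz' undo_depth=4 redo_depth=0
After op 5 (undo): buf='quxtwohi' undo_depth=3 redo_depth=1

Answer: quxtwohi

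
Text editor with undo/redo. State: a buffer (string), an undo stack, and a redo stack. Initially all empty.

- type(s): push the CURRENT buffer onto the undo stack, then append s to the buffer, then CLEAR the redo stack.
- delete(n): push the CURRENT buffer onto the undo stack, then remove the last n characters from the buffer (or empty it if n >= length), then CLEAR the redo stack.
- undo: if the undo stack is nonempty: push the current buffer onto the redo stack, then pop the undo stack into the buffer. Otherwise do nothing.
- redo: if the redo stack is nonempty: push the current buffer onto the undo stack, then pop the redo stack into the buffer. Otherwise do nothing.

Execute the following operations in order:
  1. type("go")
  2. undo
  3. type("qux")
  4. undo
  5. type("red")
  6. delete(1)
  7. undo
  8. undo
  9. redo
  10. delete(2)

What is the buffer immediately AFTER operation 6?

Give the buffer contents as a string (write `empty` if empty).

Answer: re

Derivation:
After op 1 (type): buf='go' undo_depth=1 redo_depth=0
After op 2 (undo): buf='(empty)' undo_depth=0 redo_depth=1
After op 3 (type): buf='qux' undo_depth=1 redo_depth=0
After op 4 (undo): buf='(empty)' undo_depth=0 redo_depth=1
After op 5 (type): buf='red' undo_depth=1 redo_depth=0
After op 6 (delete): buf='re' undo_depth=2 redo_depth=0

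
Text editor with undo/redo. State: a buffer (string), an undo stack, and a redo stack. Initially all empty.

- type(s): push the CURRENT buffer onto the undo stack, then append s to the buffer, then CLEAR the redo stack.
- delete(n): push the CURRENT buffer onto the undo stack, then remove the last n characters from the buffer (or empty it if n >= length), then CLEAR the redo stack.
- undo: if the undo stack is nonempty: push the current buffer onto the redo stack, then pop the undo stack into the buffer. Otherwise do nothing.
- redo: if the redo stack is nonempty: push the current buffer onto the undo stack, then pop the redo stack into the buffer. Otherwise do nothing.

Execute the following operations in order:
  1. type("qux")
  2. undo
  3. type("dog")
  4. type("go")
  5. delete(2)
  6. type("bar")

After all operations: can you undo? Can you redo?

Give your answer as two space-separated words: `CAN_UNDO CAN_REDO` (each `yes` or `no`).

After op 1 (type): buf='qux' undo_depth=1 redo_depth=0
After op 2 (undo): buf='(empty)' undo_depth=0 redo_depth=1
After op 3 (type): buf='dog' undo_depth=1 redo_depth=0
After op 4 (type): buf='doggo' undo_depth=2 redo_depth=0
After op 5 (delete): buf='dog' undo_depth=3 redo_depth=0
After op 6 (type): buf='dogbar' undo_depth=4 redo_depth=0

Answer: yes no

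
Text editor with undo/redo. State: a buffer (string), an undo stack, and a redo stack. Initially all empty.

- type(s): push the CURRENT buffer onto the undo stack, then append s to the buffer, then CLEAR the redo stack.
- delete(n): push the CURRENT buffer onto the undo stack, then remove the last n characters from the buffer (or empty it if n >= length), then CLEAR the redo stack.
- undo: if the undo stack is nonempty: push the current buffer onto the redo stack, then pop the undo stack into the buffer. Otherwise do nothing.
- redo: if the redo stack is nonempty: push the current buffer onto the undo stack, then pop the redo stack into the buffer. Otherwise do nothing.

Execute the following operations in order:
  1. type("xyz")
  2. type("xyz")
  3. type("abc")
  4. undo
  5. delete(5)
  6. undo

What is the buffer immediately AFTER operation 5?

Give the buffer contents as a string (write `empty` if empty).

After op 1 (type): buf='xyz' undo_depth=1 redo_depth=0
After op 2 (type): buf='xyzxyz' undo_depth=2 redo_depth=0
After op 3 (type): buf='xyzxyzabc' undo_depth=3 redo_depth=0
After op 4 (undo): buf='xyzxyz' undo_depth=2 redo_depth=1
After op 5 (delete): buf='x' undo_depth=3 redo_depth=0

Answer: x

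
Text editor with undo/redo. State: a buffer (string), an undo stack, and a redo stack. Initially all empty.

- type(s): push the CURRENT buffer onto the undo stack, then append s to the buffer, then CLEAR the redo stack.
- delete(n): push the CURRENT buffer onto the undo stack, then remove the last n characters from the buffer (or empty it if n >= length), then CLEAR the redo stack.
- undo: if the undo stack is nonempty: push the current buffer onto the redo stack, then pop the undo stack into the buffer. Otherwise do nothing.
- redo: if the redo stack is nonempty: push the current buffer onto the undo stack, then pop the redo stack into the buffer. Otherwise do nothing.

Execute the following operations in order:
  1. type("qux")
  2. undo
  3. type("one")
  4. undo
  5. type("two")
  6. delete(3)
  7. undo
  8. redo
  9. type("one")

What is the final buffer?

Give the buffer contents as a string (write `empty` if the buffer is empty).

Answer: one

Derivation:
After op 1 (type): buf='qux' undo_depth=1 redo_depth=0
After op 2 (undo): buf='(empty)' undo_depth=0 redo_depth=1
After op 3 (type): buf='one' undo_depth=1 redo_depth=0
After op 4 (undo): buf='(empty)' undo_depth=0 redo_depth=1
After op 5 (type): buf='two' undo_depth=1 redo_depth=0
After op 6 (delete): buf='(empty)' undo_depth=2 redo_depth=0
After op 7 (undo): buf='two' undo_depth=1 redo_depth=1
After op 8 (redo): buf='(empty)' undo_depth=2 redo_depth=0
After op 9 (type): buf='one' undo_depth=3 redo_depth=0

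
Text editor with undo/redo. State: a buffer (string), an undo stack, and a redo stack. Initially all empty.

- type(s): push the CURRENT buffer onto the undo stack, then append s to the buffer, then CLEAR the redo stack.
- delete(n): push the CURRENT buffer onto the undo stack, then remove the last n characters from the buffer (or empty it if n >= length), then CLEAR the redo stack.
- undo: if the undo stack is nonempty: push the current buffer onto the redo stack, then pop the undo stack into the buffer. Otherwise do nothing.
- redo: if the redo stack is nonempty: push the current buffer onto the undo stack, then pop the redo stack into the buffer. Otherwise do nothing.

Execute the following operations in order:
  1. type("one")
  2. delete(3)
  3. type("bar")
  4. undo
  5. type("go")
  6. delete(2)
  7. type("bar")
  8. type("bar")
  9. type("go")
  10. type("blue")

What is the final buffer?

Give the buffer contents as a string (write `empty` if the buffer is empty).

Answer: barbargoblue

Derivation:
After op 1 (type): buf='one' undo_depth=1 redo_depth=0
After op 2 (delete): buf='(empty)' undo_depth=2 redo_depth=0
After op 3 (type): buf='bar' undo_depth=3 redo_depth=0
After op 4 (undo): buf='(empty)' undo_depth=2 redo_depth=1
After op 5 (type): buf='go' undo_depth=3 redo_depth=0
After op 6 (delete): buf='(empty)' undo_depth=4 redo_depth=0
After op 7 (type): buf='bar' undo_depth=5 redo_depth=0
After op 8 (type): buf='barbar' undo_depth=6 redo_depth=0
After op 9 (type): buf='barbargo' undo_depth=7 redo_depth=0
After op 10 (type): buf='barbargoblue' undo_depth=8 redo_depth=0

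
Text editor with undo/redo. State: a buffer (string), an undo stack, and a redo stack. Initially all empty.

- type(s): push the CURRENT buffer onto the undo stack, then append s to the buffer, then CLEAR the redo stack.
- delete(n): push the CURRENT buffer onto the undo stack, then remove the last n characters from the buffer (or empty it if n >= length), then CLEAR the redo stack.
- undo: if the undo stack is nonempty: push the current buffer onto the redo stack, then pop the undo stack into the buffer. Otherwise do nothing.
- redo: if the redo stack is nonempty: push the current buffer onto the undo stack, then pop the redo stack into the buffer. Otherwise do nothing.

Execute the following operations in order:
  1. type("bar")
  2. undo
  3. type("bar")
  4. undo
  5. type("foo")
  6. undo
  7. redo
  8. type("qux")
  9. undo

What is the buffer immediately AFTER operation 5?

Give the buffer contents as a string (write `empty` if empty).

After op 1 (type): buf='bar' undo_depth=1 redo_depth=0
After op 2 (undo): buf='(empty)' undo_depth=0 redo_depth=1
After op 3 (type): buf='bar' undo_depth=1 redo_depth=0
After op 4 (undo): buf='(empty)' undo_depth=0 redo_depth=1
After op 5 (type): buf='foo' undo_depth=1 redo_depth=0

Answer: foo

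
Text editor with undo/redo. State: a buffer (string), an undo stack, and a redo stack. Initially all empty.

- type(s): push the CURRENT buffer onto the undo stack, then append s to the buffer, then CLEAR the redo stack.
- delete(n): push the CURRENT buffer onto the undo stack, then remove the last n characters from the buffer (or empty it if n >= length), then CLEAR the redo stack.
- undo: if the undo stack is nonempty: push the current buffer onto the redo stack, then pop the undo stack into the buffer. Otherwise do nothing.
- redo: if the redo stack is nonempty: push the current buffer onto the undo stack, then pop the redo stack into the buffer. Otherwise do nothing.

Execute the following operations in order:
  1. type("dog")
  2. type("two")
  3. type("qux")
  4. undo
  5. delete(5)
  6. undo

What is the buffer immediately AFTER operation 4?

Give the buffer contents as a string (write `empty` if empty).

After op 1 (type): buf='dog' undo_depth=1 redo_depth=0
After op 2 (type): buf='dogtwo' undo_depth=2 redo_depth=0
After op 3 (type): buf='dogtwoqux' undo_depth=3 redo_depth=0
After op 4 (undo): buf='dogtwo' undo_depth=2 redo_depth=1

Answer: dogtwo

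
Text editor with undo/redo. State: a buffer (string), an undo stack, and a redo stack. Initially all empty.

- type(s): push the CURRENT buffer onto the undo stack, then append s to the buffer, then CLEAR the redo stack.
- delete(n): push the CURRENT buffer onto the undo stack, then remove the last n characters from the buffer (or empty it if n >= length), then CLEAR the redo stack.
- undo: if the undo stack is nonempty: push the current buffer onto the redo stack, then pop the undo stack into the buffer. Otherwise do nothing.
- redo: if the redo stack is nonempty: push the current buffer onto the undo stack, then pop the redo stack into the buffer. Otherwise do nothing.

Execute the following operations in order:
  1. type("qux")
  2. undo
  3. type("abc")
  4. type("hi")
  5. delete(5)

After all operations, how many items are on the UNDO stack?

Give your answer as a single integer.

After op 1 (type): buf='qux' undo_depth=1 redo_depth=0
After op 2 (undo): buf='(empty)' undo_depth=0 redo_depth=1
After op 3 (type): buf='abc' undo_depth=1 redo_depth=0
After op 4 (type): buf='abchi' undo_depth=2 redo_depth=0
After op 5 (delete): buf='(empty)' undo_depth=3 redo_depth=0

Answer: 3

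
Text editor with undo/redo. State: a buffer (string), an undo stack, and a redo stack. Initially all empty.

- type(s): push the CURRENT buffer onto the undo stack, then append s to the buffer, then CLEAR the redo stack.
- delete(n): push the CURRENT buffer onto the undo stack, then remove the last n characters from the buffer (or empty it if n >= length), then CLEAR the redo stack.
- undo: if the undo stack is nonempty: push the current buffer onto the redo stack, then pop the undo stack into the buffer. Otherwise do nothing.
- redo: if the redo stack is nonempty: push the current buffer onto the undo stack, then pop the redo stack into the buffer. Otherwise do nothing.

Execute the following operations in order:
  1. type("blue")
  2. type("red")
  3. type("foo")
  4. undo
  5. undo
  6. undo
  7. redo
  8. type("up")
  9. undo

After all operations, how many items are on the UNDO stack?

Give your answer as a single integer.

Answer: 1

Derivation:
After op 1 (type): buf='blue' undo_depth=1 redo_depth=0
After op 2 (type): buf='bluered' undo_depth=2 redo_depth=0
After op 3 (type): buf='blueredfoo' undo_depth=3 redo_depth=0
After op 4 (undo): buf='bluered' undo_depth=2 redo_depth=1
After op 5 (undo): buf='blue' undo_depth=1 redo_depth=2
After op 6 (undo): buf='(empty)' undo_depth=0 redo_depth=3
After op 7 (redo): buf='blue' undo_depth=1 redo_depth=2
After op 8 (type): buf='blueup' undo_depth=2 redo_depth=0
After op 9 (undo): buf='blue' undo_depth=1 redo_depth=1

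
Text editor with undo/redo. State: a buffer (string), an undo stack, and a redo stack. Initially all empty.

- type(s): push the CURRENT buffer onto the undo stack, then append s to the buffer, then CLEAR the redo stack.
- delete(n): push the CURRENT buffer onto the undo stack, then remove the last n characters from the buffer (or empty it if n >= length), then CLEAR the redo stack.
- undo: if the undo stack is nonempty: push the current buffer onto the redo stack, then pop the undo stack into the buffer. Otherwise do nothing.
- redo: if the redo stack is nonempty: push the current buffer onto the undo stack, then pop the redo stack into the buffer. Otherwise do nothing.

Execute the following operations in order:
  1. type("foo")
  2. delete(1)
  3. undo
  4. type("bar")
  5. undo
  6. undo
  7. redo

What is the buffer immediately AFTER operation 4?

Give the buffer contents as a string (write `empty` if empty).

After op 1 (type): buf='foo' undo_depth=1 redo_depth=0
After op 2 (delete): buf='fo' undo_depth=2 redo_depth=0
After op 3 (undo): buf='foo' undo_depth=1 redo_depth=1
After op 4 (type): buf='foobar' undo_depth=2 redo_depth=0

Answer: foobar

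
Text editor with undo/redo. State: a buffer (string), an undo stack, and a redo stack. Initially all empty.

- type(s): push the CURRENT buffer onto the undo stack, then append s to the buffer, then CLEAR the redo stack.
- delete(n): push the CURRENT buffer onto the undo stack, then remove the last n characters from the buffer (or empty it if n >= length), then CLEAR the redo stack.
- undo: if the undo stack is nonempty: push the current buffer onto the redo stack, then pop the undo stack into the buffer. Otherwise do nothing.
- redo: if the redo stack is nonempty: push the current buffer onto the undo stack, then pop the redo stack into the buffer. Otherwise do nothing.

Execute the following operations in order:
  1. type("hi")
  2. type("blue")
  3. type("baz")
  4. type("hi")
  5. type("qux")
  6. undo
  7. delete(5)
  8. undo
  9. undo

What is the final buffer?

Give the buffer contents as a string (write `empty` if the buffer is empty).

Answer: hibluebaz

Derivation:
After op 1 (type): buf='hi' undo_depth=1 redo_depth=0
After op 2 (type): buf='hiblue' undo_depth=2 redo_depth=0
After op 3 (type): buf='hibluebaz' undo_depth=3 redo_depth=0
After op 4 (type): buf='hibluebazhi' undo_depth=4 redo_depth=0
After op 5 (type): buf='hibluebazhiqux' undo_depth=5 redo_depth=0
After op 6 (undo): buf='hibluebazhi' undo_depth=4 redo_depth=1
After op 7 (delete): buf='hiblue' undo_depth=5 redo_depth=0
After op 8 (undo): buf='hibluebazhi' undo_depth=4 redo_depth=1
After op 9 (undo): buf='hibluebaz' undo_depth=3 redo_depth=2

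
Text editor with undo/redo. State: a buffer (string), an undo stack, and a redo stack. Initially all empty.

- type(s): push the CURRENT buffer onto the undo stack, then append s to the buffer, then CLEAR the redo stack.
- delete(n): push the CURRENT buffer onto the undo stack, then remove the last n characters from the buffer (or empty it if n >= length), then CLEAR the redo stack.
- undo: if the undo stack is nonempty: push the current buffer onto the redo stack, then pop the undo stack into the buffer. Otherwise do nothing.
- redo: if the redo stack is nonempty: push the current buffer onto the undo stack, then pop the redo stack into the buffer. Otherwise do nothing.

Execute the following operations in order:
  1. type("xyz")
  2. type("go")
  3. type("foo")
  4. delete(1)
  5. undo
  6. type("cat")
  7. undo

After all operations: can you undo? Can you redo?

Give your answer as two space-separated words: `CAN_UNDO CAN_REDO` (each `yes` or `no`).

Answer: yes yes

Derivation:
After op 1 (type): buf='xyz' undo_depth=1 redo_depth=0
After op 2 (type): buf='xyzgo' undo_depth=2 redo_depth=0
After op 3 (type): buf='xyzgofoo' undo_depth=3 redo_depth=0
After op 4 (delete): buf='xyzgofo' undo_depth=4 redo_depth=0
After op 5 (undo): buf='xyzgofoo' undo_depth=3 redo_depth=1
After op 6 (type): buf='xyzgofoocat' undo_depth=4 redo_depth=0
After op 7 (undo): buf='xyzgofoo' undo_depth=3 redo_depth=1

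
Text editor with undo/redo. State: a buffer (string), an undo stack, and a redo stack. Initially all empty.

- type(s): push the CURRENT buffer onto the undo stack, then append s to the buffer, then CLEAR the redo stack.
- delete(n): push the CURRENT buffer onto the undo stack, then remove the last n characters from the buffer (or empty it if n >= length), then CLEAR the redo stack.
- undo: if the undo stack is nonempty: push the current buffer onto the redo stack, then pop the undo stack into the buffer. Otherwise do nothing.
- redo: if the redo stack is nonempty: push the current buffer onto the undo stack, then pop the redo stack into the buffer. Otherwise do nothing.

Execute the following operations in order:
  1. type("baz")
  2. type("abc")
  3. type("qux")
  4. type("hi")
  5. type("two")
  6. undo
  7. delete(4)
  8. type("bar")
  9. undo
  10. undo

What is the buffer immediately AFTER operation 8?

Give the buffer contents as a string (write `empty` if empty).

After op 1 (type): buf='baz' undo_depth=1 redo_depth=0
After op 2 (type): buf='bazabc' undo_depth=2 redo_depth=0
After op 3 (type): buf='bazabcqux' undo_depth=3 redo_depth=0
After op 4 (type): buf='bazabcquxhi' undo_depth=4 redo_depth=0
After op 5 (type): buf='bazabcquxhitwo' undo_depth=5 redo_depth=0
After op 6 (undo): buf='bazabcquxhi' undo_depth=4 redo_depth=1
After op 7 (delete): buf='bazabcq' undo_depth=5 redo_depth=0
After op 8 (type): buf='bazabcqbar' undo_depth=6 redo_depth=0

Answer: bazabcqbar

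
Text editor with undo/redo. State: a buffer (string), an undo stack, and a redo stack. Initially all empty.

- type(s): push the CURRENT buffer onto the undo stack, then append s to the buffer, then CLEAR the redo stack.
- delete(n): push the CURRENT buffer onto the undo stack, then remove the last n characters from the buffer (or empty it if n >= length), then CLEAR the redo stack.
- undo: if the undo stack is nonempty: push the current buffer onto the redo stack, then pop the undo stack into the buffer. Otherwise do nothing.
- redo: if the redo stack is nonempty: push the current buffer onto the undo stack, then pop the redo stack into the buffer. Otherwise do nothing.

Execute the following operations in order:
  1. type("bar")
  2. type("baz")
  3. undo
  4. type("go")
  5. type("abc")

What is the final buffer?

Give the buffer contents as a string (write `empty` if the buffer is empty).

After op 1 (type): buf='bar' undo_depth=1 redo_depth=0
After op 2 (type): buf='barbaz' undo_depth=2 redo_depth=0
After op 3 (undo): buf='bar' undo_depth=1 redo_depth=1
After op 4 (type): buf='bargo' undo_depth=2 redo_depth=0
After op 5 (type): buf='bargoabc' undo_depth=3 redo_depth=0

Answer: bargoabc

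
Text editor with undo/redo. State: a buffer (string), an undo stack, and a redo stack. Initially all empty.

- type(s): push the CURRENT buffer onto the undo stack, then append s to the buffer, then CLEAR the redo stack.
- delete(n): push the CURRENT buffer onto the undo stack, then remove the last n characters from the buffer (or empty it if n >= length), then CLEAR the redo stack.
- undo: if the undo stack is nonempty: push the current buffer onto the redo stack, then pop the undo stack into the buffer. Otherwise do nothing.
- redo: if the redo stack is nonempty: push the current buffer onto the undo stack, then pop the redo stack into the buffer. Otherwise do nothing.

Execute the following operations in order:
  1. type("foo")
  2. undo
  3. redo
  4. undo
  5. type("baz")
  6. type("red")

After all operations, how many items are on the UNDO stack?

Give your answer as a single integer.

Answer: 2

Derivation:
After op 1 (type): buf='foo' undo_depth=1 redo_depth=0
After op 2 (undo): buf='(empty)' undo_depth=0 redo_depth=1
After op 3 (redo): buf='foo' undo_depth=1 redo_depth=0
After op 4 (undo): buf='(empty)' undo_depth=0 redo_depth=1
After op 5 (type): buf='baz' undo_depth=1 redo_depth=0
After op 6 (type): buf='bazred' undo_depth=2 redo_depth=0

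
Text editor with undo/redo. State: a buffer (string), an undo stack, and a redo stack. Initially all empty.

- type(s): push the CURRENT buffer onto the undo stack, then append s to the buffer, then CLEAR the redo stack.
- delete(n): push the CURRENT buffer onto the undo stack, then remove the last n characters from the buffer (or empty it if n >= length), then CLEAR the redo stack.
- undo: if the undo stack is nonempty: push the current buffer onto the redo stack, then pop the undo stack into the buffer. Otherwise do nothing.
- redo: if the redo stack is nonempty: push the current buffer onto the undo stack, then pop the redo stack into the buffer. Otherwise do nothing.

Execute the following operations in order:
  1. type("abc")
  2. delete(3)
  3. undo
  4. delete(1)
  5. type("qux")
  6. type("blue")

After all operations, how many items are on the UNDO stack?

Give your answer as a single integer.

Answer: 4

Derivation:
After op 1 (type): buf='abc' undo_depth=1 redo_depth=0
After op 2 (delete): buf='(empty)' undo_depth=2 redo_depth=0
After op 3 (undo): buf='abc' undo_depth=1 redo_depth=1
After op 4 (delete): buf='ab' undo_depth=2 redo_depth=0
After op 5 (type): buf='abqux' undo_depth=3 redo_depth=0
After op 6 (type): buf='abquxblue' undo_depth=4 redo_depth=0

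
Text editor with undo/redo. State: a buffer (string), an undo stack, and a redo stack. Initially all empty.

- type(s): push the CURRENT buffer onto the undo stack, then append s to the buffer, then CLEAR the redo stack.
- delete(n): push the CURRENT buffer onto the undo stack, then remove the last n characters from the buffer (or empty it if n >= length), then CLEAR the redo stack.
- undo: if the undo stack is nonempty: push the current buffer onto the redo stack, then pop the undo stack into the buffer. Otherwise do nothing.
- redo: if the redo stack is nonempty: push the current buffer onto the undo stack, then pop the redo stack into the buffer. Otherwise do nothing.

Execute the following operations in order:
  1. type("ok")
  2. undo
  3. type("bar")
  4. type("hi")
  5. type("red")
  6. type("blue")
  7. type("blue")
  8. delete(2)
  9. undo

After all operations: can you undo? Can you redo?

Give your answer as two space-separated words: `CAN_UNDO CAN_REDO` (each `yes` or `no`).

After op 1 (type): buf='ok' undo_depth=1 redo_depth=0
After op 2 (undo): buf='(empty)' undo_depth=0 redo_depth=1
After op 3 (type): buf='bar' undo_depth=1 redo_depth=0
After op 4 (type): buf='barhi' undo_depth=2 redo_depth=0
After op 5 (type): buf='barhired' undo_depth=3 redo_depth=0
After op 6 (type): buf='barhiredblue' undo_depth=4 redo_depth=0
After op 7 (type): buf='barhiredblueblue' undo_depth=5 redo_depth=0
After op 8 (delete): buf='barhiredbluebl' undo_depth=6 redo_depth=0
After op 9 (undo): buf='barhiredblueblue' undo_depth=5 redo_depth=1

Answer: yes yes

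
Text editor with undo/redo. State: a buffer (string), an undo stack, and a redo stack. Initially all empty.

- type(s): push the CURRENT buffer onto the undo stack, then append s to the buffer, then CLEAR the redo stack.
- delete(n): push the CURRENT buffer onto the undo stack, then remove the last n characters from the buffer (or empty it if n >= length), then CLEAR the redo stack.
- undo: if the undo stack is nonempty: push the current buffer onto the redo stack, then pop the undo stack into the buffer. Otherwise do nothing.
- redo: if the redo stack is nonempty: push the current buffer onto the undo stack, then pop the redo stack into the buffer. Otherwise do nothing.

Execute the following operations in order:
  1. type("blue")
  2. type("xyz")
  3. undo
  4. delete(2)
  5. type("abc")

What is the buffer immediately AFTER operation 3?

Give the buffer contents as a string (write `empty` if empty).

Answer: blue

Derivation:
After op 1 (type): buf='blue' undo_depth=1 redo_depth=0
After op 2 (type): buf='bluexyz' undo_depth=2 redo_depth=0
After op 3 (undo): buf='blue' undo_depth=1 redo_depth=1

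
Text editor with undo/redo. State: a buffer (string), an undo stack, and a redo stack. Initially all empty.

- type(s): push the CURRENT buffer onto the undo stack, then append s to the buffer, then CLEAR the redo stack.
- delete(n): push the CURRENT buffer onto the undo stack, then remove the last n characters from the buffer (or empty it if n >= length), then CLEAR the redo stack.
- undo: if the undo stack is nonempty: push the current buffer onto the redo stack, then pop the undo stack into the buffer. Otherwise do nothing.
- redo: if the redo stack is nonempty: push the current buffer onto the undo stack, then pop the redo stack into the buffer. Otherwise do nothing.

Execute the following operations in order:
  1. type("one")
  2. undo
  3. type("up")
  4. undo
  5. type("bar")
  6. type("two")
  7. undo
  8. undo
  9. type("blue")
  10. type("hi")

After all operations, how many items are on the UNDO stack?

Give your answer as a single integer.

Answer: 2

Derivation:
After op 1 (type): buf='one' undo_depth=1 redo_depth=0
After op 2 (undo): buf='(empty)' undo_depth=0 redo_depth=1
After op 3 (type): buf='up' undo_depth=1 redo_depth=0
After op 4 (undo): buf='(empty)' undo_depth=0 redo_depth=1
After op 5 (type): buf='bar' undo_depth=1 redo_depth=0
After op 6 (type): buf='bartwo' undo_depth=2 redo_depth=0
After op 7 (undo): buf='bar' undo_depth=1 redo_depth=1
After op 8 (undo): buf='(empty)' undo_depth=0 redo_depth=2
After op 9 (type): buf='blue' undo_depth=1 redo_depth=0
After op 10 (type): buf='bluehi' undo_depth=2 redo_depth=0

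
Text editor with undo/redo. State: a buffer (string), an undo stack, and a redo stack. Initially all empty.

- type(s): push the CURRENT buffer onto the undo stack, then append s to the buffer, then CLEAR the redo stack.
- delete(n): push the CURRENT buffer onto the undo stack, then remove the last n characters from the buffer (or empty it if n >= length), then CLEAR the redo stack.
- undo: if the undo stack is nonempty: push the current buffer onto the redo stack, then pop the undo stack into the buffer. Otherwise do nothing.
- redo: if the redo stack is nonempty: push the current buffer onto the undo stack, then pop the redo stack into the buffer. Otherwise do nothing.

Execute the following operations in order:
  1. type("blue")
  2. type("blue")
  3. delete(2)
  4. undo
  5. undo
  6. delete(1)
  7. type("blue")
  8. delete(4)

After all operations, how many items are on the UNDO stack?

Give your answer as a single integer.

After op 1 (type): buf='blue' undo_depth=1 redo_depth=0
After op 2 (type): buf='blueblue' undo_depth=2 redo_depth=0
After op 3 (delete): buf='bluebl' undo_depth=3 redo_depth=0
After op 4 (undo): buf='blueblue' undo_depth=2 redo_depth=1
After op 5 (undo): buf='blue' undo_depth=1 redo_depth=2
After op 6 (delete): buf='blu' undo_depth=2 redo_depth=0
After op 7 (type): buf='blublue' undo_depth=3 redo_depth=0
After op 8 (delete): buf='blu' undo_depth=4 redo_depth=0

Answer: 4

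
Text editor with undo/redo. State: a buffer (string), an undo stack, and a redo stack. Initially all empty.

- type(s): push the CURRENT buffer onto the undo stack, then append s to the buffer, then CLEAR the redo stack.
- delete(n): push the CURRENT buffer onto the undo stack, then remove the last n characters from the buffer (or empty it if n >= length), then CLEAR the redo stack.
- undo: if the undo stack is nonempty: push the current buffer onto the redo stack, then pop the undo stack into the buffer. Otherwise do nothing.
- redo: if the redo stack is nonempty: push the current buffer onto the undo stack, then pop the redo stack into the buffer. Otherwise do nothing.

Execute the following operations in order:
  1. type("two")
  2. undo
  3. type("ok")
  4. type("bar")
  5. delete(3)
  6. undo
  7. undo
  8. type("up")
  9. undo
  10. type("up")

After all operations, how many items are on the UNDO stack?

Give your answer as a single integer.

Answer: 2

Derivation:
After op 1 (type): buf='two' undo_depth=1 redo_depth=0
After op 2 (undo): buf='(empty)' undo_depth=0 redo_depth=1
After op 3 (type): buf='ok' undo_depth=1 redo_depth=0
After op 4 (type): buf='okbar' undo_depth=2 redo_depth=0
After op 5 (delete): buf='ok' undo_depth=3 redo_depth=0
After op 6 (undo): buf='okbar' undo_depth=2 redo_depth=1
After op 7 (undo): buf='ok' undo_depth=1 redo_depth=2
After op 8 (type): buf='okup' undo_depth=2 redo_depth=0
After op 9 (undo): buf='ok' undo_depth=1 redo_depth=1
After op 10 (type): buf='okup' undo_depth=2 redo_depth=0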